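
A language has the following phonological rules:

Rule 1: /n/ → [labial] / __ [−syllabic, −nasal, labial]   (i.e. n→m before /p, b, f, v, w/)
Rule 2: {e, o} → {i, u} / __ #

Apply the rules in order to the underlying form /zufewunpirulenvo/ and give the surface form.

zufewumpirulemvu

Rule 1 (nasal place assimilation): /n/ precedes the labial consonant /p/, so it assimilates in place to [m]. /n/ precedes the labial consonant /v/, so it assimilates in place to [m]. /zufewunpirulenvo/ → zufewumpirulemvo.
Rule 2 (final vowel raising): /o/ is a mid vowel in word-final position, so it raises to [u]. /zufewumpirulemvo/ → zufewumpirulemvu.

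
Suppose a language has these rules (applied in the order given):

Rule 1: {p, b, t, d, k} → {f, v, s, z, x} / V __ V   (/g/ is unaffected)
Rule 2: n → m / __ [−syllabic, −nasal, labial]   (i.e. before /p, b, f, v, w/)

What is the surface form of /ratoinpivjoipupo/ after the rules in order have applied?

Rule 1 (intervocalic spirantization): /t/ is a stop between vowels /a/ and /o/, so it spirantizes to the fricative [s]. /p/ is a stop between vowels /i/ and /u/, so it spirantizes to the fricative [f]. /p/ is a stop between vowels /u/ and /o/, so it spirantizes to the fricative [f]. /ratoinpivjoipupo/ → rasoinpivjoifufo.
Rule 2 (nasal place assimilation): /n/ precedes the labial consonant /p/, so it assimilates in place to [m]. /rasoinpivjoifufo/ → rasoimpivjoifufo.

rasoimpivjoifufo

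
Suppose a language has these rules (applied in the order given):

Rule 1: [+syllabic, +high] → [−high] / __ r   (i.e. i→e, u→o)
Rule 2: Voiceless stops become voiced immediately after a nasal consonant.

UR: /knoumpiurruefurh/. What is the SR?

knoumbiorrueforh

Rule 1 (pre-rhotic lowering): /u/ is a high vowel immediately before /r/, so it lowers to [o]. /u/ is a high vowel immediately before /r/, so it lowers to [o]. /knoumpiurruefurh/ → knoumpiorrueforh.
Rule 2 (post-nasal voicing): /p/ is a voiceless stop immediately after the nasal /m/, so it voices to [b]. /knoumpiorrueforh/ → knoumbiorrueforh.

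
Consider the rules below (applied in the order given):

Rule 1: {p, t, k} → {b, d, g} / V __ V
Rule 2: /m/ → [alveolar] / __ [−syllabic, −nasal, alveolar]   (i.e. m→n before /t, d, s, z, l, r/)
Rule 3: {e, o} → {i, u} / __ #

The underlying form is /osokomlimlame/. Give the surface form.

osogonlinlami

Rule 1 (intervocalic voicing): /k/ is a voiceless stop between vowels /o/ and /o/, so it voices to [g]. /osokomlimlame/ → osogomlimlame.
Rule 2 (nasal place assimilation): /m/ precedes the alveolar consonant /l/, so it assimilates in place to [n]. /m/ precedes the alveolar consonant /l/, so it assimilates in place to [n]. /osogomlimlame/ → osogonlinlame.
Rule 3 (final vowel raising): /e/ is a mid vowel in word-final position, so it raises to [i]. /osogonlinlame/ → osogonlinlami.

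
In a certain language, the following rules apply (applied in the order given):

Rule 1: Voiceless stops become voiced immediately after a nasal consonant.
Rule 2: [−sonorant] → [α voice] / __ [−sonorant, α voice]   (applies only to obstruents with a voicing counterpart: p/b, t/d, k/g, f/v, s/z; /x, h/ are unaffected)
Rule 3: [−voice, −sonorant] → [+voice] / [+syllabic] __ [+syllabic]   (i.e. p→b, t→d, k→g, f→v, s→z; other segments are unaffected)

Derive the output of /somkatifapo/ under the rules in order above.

somgadivabo

Rule 1 (post-nasal voicing): /k/ is a voiceless stop immediately after the nasal /m/, so it voices to [g]. /somkatifapo/ → somgatifapo.
Rule 2 (regressive voicing assimilation): no segment meets the environment; /somgatifapo/ is unchanged.
Rule 3 (intervocalic voicing): /t/ is a voiceless obstruent between vowels /a/ and /i/, so it voices to [d]. /f/ is a voiceless obstruent between vowels /i/ and /a/, so it voices to [v]. /p/ is a voiceless obstruent between vowels /a/ and /o/, so it voices to [b]. /somgatifapo/ → somgadivabo.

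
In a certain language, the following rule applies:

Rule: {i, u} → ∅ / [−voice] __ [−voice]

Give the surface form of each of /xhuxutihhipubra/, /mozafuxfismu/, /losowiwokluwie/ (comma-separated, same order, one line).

/xhuxutihhipubra/: /u/ is a high vowel flanked by voiceless consonants /h/ and /x/, so it deletes. /u/ is a high vowel flanked by voiceless consonants /x/ and /t/, so it deletes. /i/ is a high vowel flanked by voiceless consonants /t/ and /h/, so it deletes. /i/ is a high vowel flanked by voiceless consonants /h/ and /p/, so it deletes. → [xhxthhpubra].
/mozafuxfismu/: /u/ is a high vowel flanked by voiceless consonants /f/ and /x/, so it deletes. /i/ is a high vowel flanked by voiceless consonants /f/ and /s/, so it deletes. → [mozafxfsmu].
/losowiwokluwie/: the rule's environment is not met; surfaces unchanged as [losowiwokluwie].

xhxthhpubra, mozafxfsmu, losowiwokluwie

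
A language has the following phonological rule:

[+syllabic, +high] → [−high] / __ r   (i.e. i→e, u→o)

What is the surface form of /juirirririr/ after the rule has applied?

juererrerer

Scanning /juirirririr/: /u/ at position 2 is not in the conditioning environment; /i/ is a high vowel immediately before /r/, so it lowers to [e]; /i/ is a high vowel immediately before /r/, so it lowers to [e]; /i/ is a high vowel immediately before /r/, so it lowers to [e]; /i/ is a high vowel immediately before /r/, so it lowers to [e].
Result: [juererrerer].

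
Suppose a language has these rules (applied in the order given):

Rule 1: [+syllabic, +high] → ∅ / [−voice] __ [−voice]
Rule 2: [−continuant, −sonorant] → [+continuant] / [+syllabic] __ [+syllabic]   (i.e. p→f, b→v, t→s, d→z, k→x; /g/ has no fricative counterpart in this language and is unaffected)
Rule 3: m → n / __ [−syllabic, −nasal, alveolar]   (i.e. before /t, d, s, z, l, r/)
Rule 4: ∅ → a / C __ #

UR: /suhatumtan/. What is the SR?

Rule 1 (high vowel syncope): /u/ is a high vowel flanked by voiceless consonants /s/ and /h/, so it deletes. /suhatumtan/ → shatumtan.
Rule 2 (intervocalic spirantization): /t/ is a stop between vowels /a/ and /u/, so it spirantizes to the fricative [s]. /shatumtan/ → shasumtan.
Rule 3 (nasal place assimilation): /m/ precedes the alveolar consonant /t/, so it assimilates in place to [n]. /shasumtan/ → shasuntan.
Rule 4 (final a-epenthesis): the form ends in the consonant /n/, so [a] is inserted word-finally. /shasuntan/ → shasuntana.

shasuntana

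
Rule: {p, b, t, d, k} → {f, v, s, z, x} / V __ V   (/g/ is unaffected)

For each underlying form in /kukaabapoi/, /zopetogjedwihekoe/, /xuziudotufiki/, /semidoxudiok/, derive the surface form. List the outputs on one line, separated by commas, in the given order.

/kukaabapoi/: /k/ is a stop between vowels /u/ and /a/, so it spirantizes to the fricative [x]. /b/ is a stop between vowels /a/ and /a/, so it spirantizes to the fricative [v]. /p/ is a stop between vowels /a/ and /o/, so it spirantizes to the fricative [f]. → [kuxaavafoi].
/zopetogjedwihekoe/: /p/ is a stop between vowels /o/ and /e/, so it spirantizes to the fricative [f]. /t/ is a stop between vowels /e/ and /o/, so it spirantizes to the fricative [s]. /k/ is a stop between vowels /e/ and /o/, so it spirantizes to the fricative [x]. → [zofesogjedwihexoe].
/xuziudotufiki/: /d/ is a stop between vowels /u/ and /o/, so it spirantizes to the fricative [z]. /t/ is a stop between vowels /o/ and /u/, so it spirantizes to the fricative [s]. /k/ is a stop between vowels /i/ and /i/, so it spirantizes to the fricative [x]. → [xuziuzosufixi].
/semidoxudiok/: /d/ is a stop between vowels /i/ and /o/, so it spirantizes to the fricative [z]. /d/ is a stop between vowels /u/ and /i/, so it spirantizes to the fricative [z]. → [semizoxuziok].

kuxaavafoi, zofesogjedwihexoe, xuziuzosufixi, semizoxuziok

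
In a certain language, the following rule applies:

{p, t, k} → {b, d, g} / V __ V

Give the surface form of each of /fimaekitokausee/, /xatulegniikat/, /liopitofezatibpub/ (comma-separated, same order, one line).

/fimaekitokausee/: /k/ is a voiceless stop between vowels /e/ and /i/, so it voices to [g]. /t/ is a voiceless stop between vowels /i/ and /o/, so it voices to [d]. /k/ is a voiceless stop between vowels /o/ and /a/, so it voices to [g]. → [fimaegidogausee].
/xatulegniikat/: /t/ is a voiceless stop between vowels /a/ and /u/, so it voices to [d]. /k/ is a voiceless stop between vowels /i/ and /a/, so it voices to [g]. → [xadulegniigat].
/liopitofezatibpub/: /p/ is a voiceless stop between vowels /o/ and /i/, so it voices to [b]. /t/ is a voiceless stop between vowels /i/ and /o/, so it voices to [d]. /t/ is a voiceless stop between vowels /a/ and /i/, so it voices to [d]. → [liobidofezadibpub].

fimaegidogausee, xadulegniigat, liobidofezadibpub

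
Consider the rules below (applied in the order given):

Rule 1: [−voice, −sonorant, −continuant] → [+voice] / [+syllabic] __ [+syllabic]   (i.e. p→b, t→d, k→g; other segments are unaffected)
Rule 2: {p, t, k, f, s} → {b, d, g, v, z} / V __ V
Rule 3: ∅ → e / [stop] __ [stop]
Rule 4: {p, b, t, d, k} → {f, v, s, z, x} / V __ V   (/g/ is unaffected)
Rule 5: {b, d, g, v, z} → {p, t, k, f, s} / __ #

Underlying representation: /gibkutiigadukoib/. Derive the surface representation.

givexuziigazugoip

Rule 1 (intervocalic voicing): /t/ is a voiceless stop between vowels /u/ and /i/, so it voices to [d]. /k/ is a voiceless stop between vowels /u/ and /o/, so it voices to [g]. /gibkutiigadukoib/ → gibkudiigadugoib.
Rule 2 (intervocalic voicing): no segment meets the environment; /gibkudiigadugoib/ is unchanged.
Rule 3 (stop-cluster e-epenthesis): /b/ and /k/ form a stop–stop cluster, so [e] is inserted between them. /gibkudiigadugoib/ → gibekudiigadugoib.
Rule 4 (intervocalic spirantization): /b/ is a stop between vowels /i/ and /e/, so it spirantizes to the fricative [v]. /k/ is a stop between vowels /e/ and /u/, so it spirantizes to the fricative [x]. /d/ is a stop between vowels /u/ and /i/, so it spirantizes to the fricative [z]. /d/ is a stop between vowels /a/ and /u/, so it spirantizes to the fricative [z]. /gibekudiigadugoib/ → givexuziigazugoib.
Rule 5 (final devoicing): /b/ is a voiced obstruent in word-final position, so it devoices to [p]. /givexuziigazugoib/ → givexuziigazugoip.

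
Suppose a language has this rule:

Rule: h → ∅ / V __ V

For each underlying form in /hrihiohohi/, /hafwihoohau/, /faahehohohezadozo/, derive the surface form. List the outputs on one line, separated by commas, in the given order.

hriiooi, hafwiooau, faaeooezadozo

/hrihiohohi/: /h/ occurs between vowels /i/ and /i/, so it deletes. /h/ occurs between vowels /o/ and /o/, so it deletes. /h/ occurs between vowels /o/ and /i/, so it deletes. → [hriiooi].
/hafwihoohau/: /h/ occurs between vowels /i/ and /o/, so it deletes. /h/ occurs between vowels /o/ and /a/, so it deletes. → [hafwiooau].
/faahehohohezadozo/: /h/ occurs between vowels /a/ and /e/, so it deletes. /h/ occurs between vowels /e/ and /o/, so it deletes. /h/ occurs between vowels /o/ and /o/, so it deletes. /h/ occurs between vowels /o/ and /e/, so it deletes. → [faaeooezadozo].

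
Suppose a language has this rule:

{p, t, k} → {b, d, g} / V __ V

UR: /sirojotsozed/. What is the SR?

sirojotsozed

No segment of /sirojotsozed/ meets the structural description of the rule, so the form surfaces unchanged.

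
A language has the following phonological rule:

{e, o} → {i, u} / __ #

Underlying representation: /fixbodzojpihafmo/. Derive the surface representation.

fixbodzojpihafmu

Scanning /fixbodzojpihafmo/: /o/ at position 5 is not in the conditioning environment; /o/ at position 8 is not in the conditioning environment; /o/ is a mid vowel in word-final position, so it raises to [u].
Result: [fixbodzojpihafmu].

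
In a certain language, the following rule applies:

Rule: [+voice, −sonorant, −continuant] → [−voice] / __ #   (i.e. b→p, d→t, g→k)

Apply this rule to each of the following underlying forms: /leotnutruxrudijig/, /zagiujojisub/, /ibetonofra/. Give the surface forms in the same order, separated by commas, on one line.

/leotnutruxrudijig/: /g/ is a voiced stop in word-final position, so it devoices to [k]. → [leotnutruxrudijik].
/zagiujojisub/: /b/ is a voiced stop in word-final position, so it devoices to [p]. → [zagiujojisup].
/ibetonofra/: the rule's environment is not met; surfaces unchanged as [ibetonofra].

leotnutruxrudijik, zagiujojisup, ibetonofra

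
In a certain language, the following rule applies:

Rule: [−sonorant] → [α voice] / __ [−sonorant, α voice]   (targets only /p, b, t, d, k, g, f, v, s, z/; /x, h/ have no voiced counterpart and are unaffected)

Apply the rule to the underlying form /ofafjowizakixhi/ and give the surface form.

No segment of /ofafjowizakixhi/ meets the structural description of the rule, so the form surfaces unchanged.

ofafjowizakixhi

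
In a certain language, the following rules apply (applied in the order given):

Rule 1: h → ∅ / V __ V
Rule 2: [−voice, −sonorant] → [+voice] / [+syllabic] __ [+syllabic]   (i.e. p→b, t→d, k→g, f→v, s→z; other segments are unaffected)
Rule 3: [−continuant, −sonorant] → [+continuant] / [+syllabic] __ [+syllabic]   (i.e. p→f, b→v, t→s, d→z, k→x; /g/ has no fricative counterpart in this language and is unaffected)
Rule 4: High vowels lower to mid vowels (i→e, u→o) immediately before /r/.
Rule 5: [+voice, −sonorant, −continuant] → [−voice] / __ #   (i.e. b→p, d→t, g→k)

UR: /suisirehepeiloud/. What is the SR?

suizereeveilout

Rule 1 (intervocalic h-deletion): /h/ occurs between vowels /e/ and /e/, so it deletes. /suisirehepeiloud/ → suisireepeiloud.
Rule 2 (intervocalic voicing): /s/ is a voiceless obstruent between vowels /i/ and /i/, so it voices to [z]. /p/ is a voiceless obstruent between vowels /e/ and /e/, so it voices to [b]. /suisireepeiloud/ → suizireebeiloud.
Rule 3 (intervocalic spirantization): /b/ is a stop between vowels /e/ and /e/, so it spirantizes to the fricative [v]. /suizireebeiloud/ → suizireeveiloud.
Rule 4 (pre-rhotic lowering): /i/ is a high vowel immediately before /r/, so it lowers to [e]. /suizireeveiloud/ → suizereeveiloud.
Rule 5 (final devoicing): /d/ is a voiced stop in word-final position, so it devoices to [t]. /suizereeveiloud/ → suizereeveilout.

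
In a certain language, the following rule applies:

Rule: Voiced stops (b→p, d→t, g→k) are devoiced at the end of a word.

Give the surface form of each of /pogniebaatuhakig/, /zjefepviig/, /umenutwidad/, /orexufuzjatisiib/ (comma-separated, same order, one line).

pogniebaatuhakik, zjefepviik, umenutwidat, orexufuzjatisiip

/pogniebaatuhakig/: /g/ is a voiced stop in word-final position, so it devoices to [k]. → [pogniebaatuhakik].
/zjefepviig/: /g/ is a voiced stop in word-final position, so it devoices to [k]. → [zjefepviik].
/umenutwidad/: /d/ is a voiced stop in word-final position, so it devoices to [t]. → [umenutwidat].
/orexufuzjatisiib/: /b/ is a voiced stop in word-final position, so it devoices to [p]. → [orexufuzjatisiip].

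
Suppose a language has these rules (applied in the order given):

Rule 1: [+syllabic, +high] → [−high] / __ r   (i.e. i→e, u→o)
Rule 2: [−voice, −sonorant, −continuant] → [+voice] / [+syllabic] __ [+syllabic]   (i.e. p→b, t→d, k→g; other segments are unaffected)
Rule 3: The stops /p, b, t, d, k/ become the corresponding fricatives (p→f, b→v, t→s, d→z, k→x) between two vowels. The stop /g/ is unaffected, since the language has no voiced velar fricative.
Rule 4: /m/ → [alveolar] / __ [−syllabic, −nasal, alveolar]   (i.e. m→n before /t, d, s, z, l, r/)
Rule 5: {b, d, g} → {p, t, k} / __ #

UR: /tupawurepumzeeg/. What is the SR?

tuvaworevunzeek

Rule 1 (pre-rhotic lowering): /u/ is a high vowel immediately before /r/, so it lowers to [o]. /tupawurepumzeeg/ → tupaworepumzeeg.
Rule 2 (intervocalic voicing): /p/ is a voiceless stop between vowels /u/ and /a/, so it voices to [b]. /p/ is a voiceless stop between vowels /e/ and /u/, so it voices to [b]. /tupaworepumzeeg/ → tubaworebumzeeg.
Rule 3 (intervocalic spirantization): /b/ is a stop between vowels /u/ and /a/, so it spirantizes to the fricative [v]. /b/ is a stop between vowels /e/ and /u/, so it spirantizes to the fricative [v]. /tubaworebumzeeg/ → tuvaworevumzeeg.
Rule 4 (nasal place assimilation): /m/ precedes the alveolar consonant /z/, so it assimilates in place to [n]. /tuvaworevumzeeg/ → tuvaworevunzeeg.
Rule 5 (final devoicing): /g/ is a voiced stop in word-final position, so it devoices to [k]. /tuvaworevunzeeg/ → tuvaworevunzeek.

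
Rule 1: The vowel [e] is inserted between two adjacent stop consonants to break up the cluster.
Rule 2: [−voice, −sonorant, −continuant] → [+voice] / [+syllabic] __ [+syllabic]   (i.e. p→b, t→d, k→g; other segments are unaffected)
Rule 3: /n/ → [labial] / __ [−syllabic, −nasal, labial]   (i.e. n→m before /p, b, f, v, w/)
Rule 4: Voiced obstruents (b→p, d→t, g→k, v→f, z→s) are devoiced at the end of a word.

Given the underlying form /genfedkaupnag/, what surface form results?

gemfedegaupnak

Rule 1 (stop-cluster e-epenthesis): /d/ and /k/ form a stop–stop cluster, so [e] is inserted between them. /genfedkaupnag/ → genfedekaupnag.
Rule 2 (intervocalic voicing): /k/ is a voiceless stop between vowels /e/ and /a/, so it voices to [g]. /genfedekaupnag/ → genfedegaupnag.
Rule 3 (nasal place assimilation): /n/ precedes the labial consonant /f/, so it assimilates in place to [m]. /genfedegaupnag/ → gemfedegaupnag.
Rule 4 (final devoicing): /g/ is a voiced obstruent in word-final position, so it devoices to [k]. /gemfedegaupnag/ → gemfedegaupnak.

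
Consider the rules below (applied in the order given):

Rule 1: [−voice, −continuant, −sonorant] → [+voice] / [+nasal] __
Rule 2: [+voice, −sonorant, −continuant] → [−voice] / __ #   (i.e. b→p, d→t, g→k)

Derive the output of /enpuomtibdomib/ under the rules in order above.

enbuomdibdomip

Rule 1 (post-nasal voicing): /p/ is a voiceless stop immediately after the nasal /n/, so it voices to [b]. /t/ is a voiceless stop immediately after the nasal /m/, so it voices to [d]. /enpuomtibdomib/ → enbuomdibdomib.
Rule 2 (final devoicing): /b/ is a voiced stop in word-final position, so it devoices to [p]. /enbuomdibdomib/ → enbuomdibdomip.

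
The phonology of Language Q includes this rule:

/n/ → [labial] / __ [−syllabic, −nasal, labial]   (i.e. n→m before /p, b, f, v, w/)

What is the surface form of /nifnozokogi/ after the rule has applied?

nifnozokogi

No segment of /nifnozokogi/ meets the structural description of the rule, so the form surfaces unchanged.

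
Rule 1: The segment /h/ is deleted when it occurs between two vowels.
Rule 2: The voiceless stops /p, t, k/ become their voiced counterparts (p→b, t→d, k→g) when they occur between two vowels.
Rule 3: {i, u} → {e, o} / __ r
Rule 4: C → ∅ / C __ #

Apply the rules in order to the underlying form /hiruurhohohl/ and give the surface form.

heruorhooh

Rule 1 (intervocalic h-deletion): /h/ occurs between vowels /o/ and /o/, so it deletes. /hiruurhohohl/ → hiruurhoohl.
Rule 2 (intervocalic voicing): no segment meets the environment; /hiruurhoohl/ is unchanged.
Rule 3 (pre-rhotic lowering): /i/ is a high vowel immediately before /r/, so it lowers to [e]. /u/ is a high vowel immediately before /r/, so it lowers to [o]. /hiruurhoohl/ → heruorhoohl.
Rule 4 (final cluster simplification): /l/ is the second consonant of a word-final cluster /hl/, so it deletes. /heruorhoohl/ → heruorhooh.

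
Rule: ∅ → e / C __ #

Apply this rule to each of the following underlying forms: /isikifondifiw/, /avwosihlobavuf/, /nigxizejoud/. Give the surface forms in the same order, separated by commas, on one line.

isikifondifiwe, avwosihlobavufe, nigxizejoude

/isikifondifiw/: the form ends in the consonant /w/, so [e] is inserted word-finally. → [isikifondifiwe].
/avwosihlobavuf/: the form ends in the consonant /f/, so [e] is inserted word-finally. → [avwosihlobavufe].
/nigxizejoud/: the form ends in the consonant /d/, so [e] is inserted word-finally. → [nigxizejoude].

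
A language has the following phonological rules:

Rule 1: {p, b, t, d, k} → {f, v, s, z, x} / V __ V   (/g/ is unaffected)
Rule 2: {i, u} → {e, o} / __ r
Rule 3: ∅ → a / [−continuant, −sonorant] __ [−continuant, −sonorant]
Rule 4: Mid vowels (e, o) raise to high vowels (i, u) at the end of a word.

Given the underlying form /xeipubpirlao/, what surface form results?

xeifubaperlau

Rule 1 (intervocalic spirantization): /p/ is a stop between vowels /i/ and /u/, so it spirantizes to the fricative [f]. /xeipubpirlao/ → xeifubpirlao.
Rule 2 (pre-rhotic lowering): /i/ is a high vowel immediately before /r/, so it lowers to [e]. /xeifubpirlao/ → xeifubperlao.
Rule 3 (stop-cluster a-epenthesis): /b/ and /p/ form a stop–stop cluster, so [a] is inserted between them. /xeifubperlao/ → xeifubaperlao.
Rule 4 (final vowel raising): /o/ is a mid vowel in word-final position, so it raises to [u]. /xeifubaperlao/ → xeifubaperlau.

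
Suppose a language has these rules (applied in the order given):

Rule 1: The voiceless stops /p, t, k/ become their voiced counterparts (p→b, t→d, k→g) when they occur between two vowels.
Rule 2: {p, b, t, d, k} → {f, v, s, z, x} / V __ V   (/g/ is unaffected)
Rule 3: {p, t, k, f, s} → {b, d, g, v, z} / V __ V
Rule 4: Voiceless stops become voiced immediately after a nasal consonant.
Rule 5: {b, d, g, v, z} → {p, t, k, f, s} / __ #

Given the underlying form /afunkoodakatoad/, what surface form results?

Rule 1 (intervocalic voicing): /k/ is a voiceless stop between vowels /a/ and /a/, so it voices to [g]. /t/ is a voiceless stop between vowels /a/ and /o/, so it voices to [d]. /afunkoodakatoad/ → afunkoodagadoad.
Rule 2 (intervocalic spirantization): /d/ is a stop between vowels /o/ and /a/, so it spirantizes to the fricative [z]. /d/ is a stop between vowels /a/ and /o/, so it spirantizes to the fricative [z]. /afunkoodagadoad/ → afunkoozagazoad.
Rule 3 (intervocalic voicing): /f/ is a voiceless obstruent between vowels /a/ and /u/, so it voices to [v]. /afunkoozagazoad/ → avunkoozagazoad.
Rule 4 (post-nasal voicing): /k/ is a voiceless stop immediately after the nasal /n/, so it voices to [g]. /avunkoozagazoad/ → avungoozagazoad.
Rule 5 (final devoicing): /d/ is a voiced obstruent in word-final position, so it devoices to [t]. /avungoozagazoad/ → avungoozagazoat.

avungoozagazoat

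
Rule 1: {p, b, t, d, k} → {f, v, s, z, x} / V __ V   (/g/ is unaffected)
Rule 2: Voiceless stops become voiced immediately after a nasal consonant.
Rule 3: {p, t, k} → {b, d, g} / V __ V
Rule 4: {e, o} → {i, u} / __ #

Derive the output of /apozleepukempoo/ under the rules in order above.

Rule 1 (intervocalic spirantization): /p/ is a stop between vowels /a/ and /o/, so it spirantizes to the fricative [f]. /p/ is a stop between vowels /e/ and /u/, so it spirantizes to the fricative [f]. /k/ is a stop between vowels /u/ and /e/, so it spirantizes to the fricative [x]. /apozleepukempoo/ → afozleefuxempoo.
Rule 2 (post-nasal voicing): /p/ is a voiceless stop immediately after the nasal /m/, so it voices to [b]. /afozleefuxempoo/ → afozleefuxemboo.
Rule 3 (intervocalic voicing): no segment meets the environment; /afozleefuxemboo/ is unchanged.
Rule 4 (final vowel raising): /o/ is a mid vowel in word-final position, so it raises to [u]. /afozleefuxemboo/ → afozleefuxembou.

afozleefuxembou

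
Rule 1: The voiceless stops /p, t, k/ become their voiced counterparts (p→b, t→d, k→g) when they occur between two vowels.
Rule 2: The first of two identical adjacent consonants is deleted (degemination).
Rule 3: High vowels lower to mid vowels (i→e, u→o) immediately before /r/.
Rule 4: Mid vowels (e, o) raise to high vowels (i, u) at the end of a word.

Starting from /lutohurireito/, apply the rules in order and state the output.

Rule 1 (intervocalic voicing): /t/ is a voiceless stop between vowels /u/ and /o/, so it voices to [d]. /t/ is a voiceless stop between vowels /i/ and /o/, so it voices to [d]. /lutohurireito/ → ludohurireido.
Rule 2 (degemination): no segment meets the environment; /ludohurireido/ is unchanged.
Rule 3 (pre-rhotic lowering): /u/ is a high vowel immediately before /r/, so it lowers to [o]. /i/ is a high vowel immediately before /r/, so it lowers to [e]. /ludohurireido/ → ludohorereido.
Rule 4 (final vowel raising): /o/ is a mid vowel in word-final position, so it raises to [u]. /ludohorereido/ → ludohorereidu.

ludohorereidu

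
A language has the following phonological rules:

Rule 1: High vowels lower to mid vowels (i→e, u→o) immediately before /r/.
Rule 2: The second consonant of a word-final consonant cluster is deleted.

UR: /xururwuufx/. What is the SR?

Rule 1 (pre-rhotic lowering): /u/ is a high vowel immediately before /r/, so it lowers to [o]. /u/ is a high vowel immediately before /r/, so it lowers to [o]. /xururwuufx/ → xororwuufx.
Rule 2 (final cluster simplification): /x/ is the second consonant of a word-final cluster /fx/, so it deletes. /xororwuufx/ → xororwuuf.

xororwuuf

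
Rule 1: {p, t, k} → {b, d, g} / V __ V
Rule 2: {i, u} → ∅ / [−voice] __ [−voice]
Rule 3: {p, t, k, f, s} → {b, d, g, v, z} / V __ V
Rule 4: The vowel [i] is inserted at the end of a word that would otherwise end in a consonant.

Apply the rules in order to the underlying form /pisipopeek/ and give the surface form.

Rule 1 (intervocalic voicing): /p/ is a voiceless stop between vowels /i/ and /o/, so it voices to [b]. /p/ is a voiceless stop between vowels /o/ and /e/, so it voices to [b]. /pisipopeek/ → pisibobeek.
Rule 2 (high vowel syncope): /i/ is a high vowel flanked by voiceless consonants /p/ and /s/, so it deletes. /pisibobeek/ → psibobeek.
Rule 3 (intervocalic voicing): no segment meets the environment; /psibobeek/ is unchanged.
Rule 4 (final i-epenthesis): the form ends in the consonant /k/, so [i] is inserted word-finally. /psibobeek/ → psibobeeki.

psibobeeki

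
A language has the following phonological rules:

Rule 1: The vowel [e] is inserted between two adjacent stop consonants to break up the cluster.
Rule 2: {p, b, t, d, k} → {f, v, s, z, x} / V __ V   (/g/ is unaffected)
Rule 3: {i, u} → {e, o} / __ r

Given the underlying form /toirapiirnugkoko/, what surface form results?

toerafiernugexoxo

Rule 1 (stop-cluster e-epenthesis): /g/ and /k/ form a stop–stop cluster, so [e] is inserted between them. /toirapiirnugkoko/ → toirapiirnugekoko.
Rule 2 (intervocalic spirantization): /p/ is a stop between vowels /a/ and /i/, so it spirantizes to the fricative [f]. /k/ is a stop between vowels /e/ and /o/, so it spirantizes to the fricative [x]. /k/ is a stop between vowels /o/ and /o/, so it spirantizes to the fricative [x]. /toirapiirnugekoko/ → toirafiirnugexoxo.
Rule 3 (pre-rhotic lowering): /i/ is a high vowel immediately before /r/, so it lowers to [e]. /i/ is a high vowel immediately before /r/, so it lowers to [e]. /toirafiirnugexoxo/ → toerafiernugexoxo.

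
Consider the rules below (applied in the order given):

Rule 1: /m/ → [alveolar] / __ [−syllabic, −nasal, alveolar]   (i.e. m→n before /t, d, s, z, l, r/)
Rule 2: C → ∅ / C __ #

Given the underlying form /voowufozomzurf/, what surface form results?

Rule 1 (nasal place assimilation): /m/ precedes the alveolar consonant /z/, so it assimilates in place to [n]. /voowufozomzurf/ → voowufozonzurf.
Rule 2 (final cluster simplification): /f/ is the second consonant of a word-final cluster /rf/, so it deletes. /voowufozonzurf/ → voowufozonzur.

voowufozonzur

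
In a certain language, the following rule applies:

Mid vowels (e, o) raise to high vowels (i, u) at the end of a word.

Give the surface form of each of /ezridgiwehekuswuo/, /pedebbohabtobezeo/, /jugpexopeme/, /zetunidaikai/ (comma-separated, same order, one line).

/ezridgiwehekuswuo/: /o/ is a mid vowel in word-final position, so it raises to [u]. → [ezridgiwehekuswuu].
/pedebbohabtobezeo/: /o/ is a mid vowel in word-final position, so it raises to [u]. → [pedebbohabtobezeu].
/jugpexopeme/: /e/ is a mid vowel in word-final position, so it raises to [i]. → [jugpexopemi].
/zetunidaikai/: the rule's environment is not met; surfaces unchanged as [zetunidaikai].

ezridgiwehekuswuu, pedebbohabtobezeu, jugpexopemi, zetunidaikai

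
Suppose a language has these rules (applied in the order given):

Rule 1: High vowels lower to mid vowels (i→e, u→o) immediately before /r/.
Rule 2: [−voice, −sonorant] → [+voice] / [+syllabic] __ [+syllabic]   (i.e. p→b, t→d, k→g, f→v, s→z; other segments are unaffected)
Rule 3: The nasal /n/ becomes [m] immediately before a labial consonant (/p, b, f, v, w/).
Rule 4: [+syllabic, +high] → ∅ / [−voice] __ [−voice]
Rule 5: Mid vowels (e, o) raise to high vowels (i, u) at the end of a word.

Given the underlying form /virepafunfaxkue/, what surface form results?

verebavumfaxkui

Rule 1 (pre-rhotic lowering): /i/ is a high vowel immediately before /r/, so it lowers to [e]. /virepafunfaxkue/ → verepafunfaxkue.
Rule 2 (intervocalic voicing): /p/ is a voiceless obstruent between vowels /e/ and /a/, so it voices to [b]. /f/ is a voiceless obstruent between vowels /a/ and /u/, so it voices to [v]. /verepafunfaxkue/ → verebavunfaxkue.
Rule 3 (nasal place assimilation): /n/ precedes the labial consonant /f/, so it assimilates in place to [m]. /verebavunfaxkue/ → verebavumfaxkue.
Rule 4 (high vowel syncope): no segment meets the environment; /verebavumfaxkue/ is unchanged.
Rule 5 (final vowel raising): /e/ is a mid vowel in word-final position, so it raises to [i]. /verebavumfaxkue/ → verebavumfaxkui.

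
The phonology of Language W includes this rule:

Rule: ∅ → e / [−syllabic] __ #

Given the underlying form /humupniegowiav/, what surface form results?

the form ends in the consonant /v/, so [e] is inserted word-finally.
Surface form: [humupniegowiave].

humupniegowiave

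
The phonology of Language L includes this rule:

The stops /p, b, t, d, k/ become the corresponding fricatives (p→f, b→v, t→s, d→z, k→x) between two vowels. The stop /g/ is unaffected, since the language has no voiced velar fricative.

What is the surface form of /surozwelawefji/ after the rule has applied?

surozwelawefji

No segment of /surozwelawefji/ meets the structural description of the rule, so the form surfaces unchanged.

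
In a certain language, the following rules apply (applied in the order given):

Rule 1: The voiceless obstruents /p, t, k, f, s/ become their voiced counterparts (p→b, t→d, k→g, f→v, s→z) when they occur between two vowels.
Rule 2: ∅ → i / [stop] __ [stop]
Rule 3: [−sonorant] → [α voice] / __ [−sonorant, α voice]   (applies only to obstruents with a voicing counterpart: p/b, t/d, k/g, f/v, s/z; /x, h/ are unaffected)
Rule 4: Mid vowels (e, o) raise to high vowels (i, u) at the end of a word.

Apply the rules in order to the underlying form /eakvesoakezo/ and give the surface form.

eagvezoagezu

Rule 1 (intervocalic voicing): /s/ is a voiceless obstruent between vowels /e/ and /o/, so it voices to [z]. /k/ is a voiceless obstruent between vowels /a/ and /e/, so it voices to [g]. /eakvesoakezo/ → eakvezoagezo.
Rule 2 (stop-cluster i-epenthesis): no segment meets the environment; /eakvezoagezo/ is unchanged.
Rule 3 (regressive voicing assimilation): /k/ precedes the voiced obstruent /v/, so it voices to [g] by assimilation. /eakvezoagezo/ → eagvezoagezo.
Rule 4 (final vowel raising): /o/ is a mid vowel in word-final position, so it raises to [u]. /eagvezoagezo/ → eagvezoagezu.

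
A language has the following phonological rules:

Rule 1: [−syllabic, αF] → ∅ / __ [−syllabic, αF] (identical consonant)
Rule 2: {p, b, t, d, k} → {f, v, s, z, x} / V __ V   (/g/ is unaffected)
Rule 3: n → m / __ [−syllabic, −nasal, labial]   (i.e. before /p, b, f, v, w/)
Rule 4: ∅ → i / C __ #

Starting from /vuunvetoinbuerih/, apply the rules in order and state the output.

vuumvesoimbuerihi

Rule 1 (degemination): no segment meets the environment; /vuunvetoinbuerih/ is unchanged.
Rule 2 (intervocalic spirantization): /t/ is a stop between vowels /e/ and /o/, so it spirantizes to the fricative [s]. /vuunvetoinbuerih/ → vuunvesoinbuerih.
Rule 3 (nasal place assimilation): /n/ precedes the labial consonant /v/, so it assimilates in place to [m]. /n/ precedes the labial consonant /b/, so it assimilates in place to [m]. /vuunvesoinbuerih/ → vuumvesoimbuerih.
Rule 4 (final i-epenthesis): the form ends in the consonant /h/, so [i] is inserted word-finally. /vuumvesoimbuerih/ → vuumvesoimbuerihi.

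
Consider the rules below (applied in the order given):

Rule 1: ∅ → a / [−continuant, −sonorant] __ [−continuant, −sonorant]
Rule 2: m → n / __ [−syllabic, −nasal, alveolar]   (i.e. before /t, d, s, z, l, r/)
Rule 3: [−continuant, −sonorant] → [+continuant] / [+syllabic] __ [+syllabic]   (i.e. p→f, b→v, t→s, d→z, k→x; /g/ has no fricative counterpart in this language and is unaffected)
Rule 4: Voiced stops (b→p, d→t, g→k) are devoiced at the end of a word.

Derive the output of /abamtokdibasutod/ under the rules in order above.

Rule 1 (stop-cluster a-epenthesis): /k/ and /d/ form a stop–stop cluster, so [a] is inserted between them. /abamtokdibasutod/ → abamtokadibasutod.
Rule 2 (nasal place assimilation): /m/ precedes the alveolar consonant /t/, so it assimilates in place to [n]. /abamtokadibasutod/ → abantokadibasutod.
Rule 3 (intervocalic spirantization): /b/ is a stop between vowels /a/ and /a/, so it spirantizes to the fricative [v]. /k/ is a stop between vowels /o/ and /a/, so it spirantizes to the fricative [x]. /d/ is a stop between vowels /a/ and /i/, so it spirantizes to the fricative [z]. /b/ is a stop between vowels /i/ and /a/, so it spirantizes to the fricative [v]. /t/ is a stop between vowels /u/ and /o/, so it spirantizes to the fricative [s]. /abantokadibasutod/ → avantoxazivasusod.
Rule 4 (final devoicing): /d/ is a voiced stop in word-final position, so it devoices to [t]. /avantoxazivasusod/ → avantoxazivasusot.

avantoxazivasusot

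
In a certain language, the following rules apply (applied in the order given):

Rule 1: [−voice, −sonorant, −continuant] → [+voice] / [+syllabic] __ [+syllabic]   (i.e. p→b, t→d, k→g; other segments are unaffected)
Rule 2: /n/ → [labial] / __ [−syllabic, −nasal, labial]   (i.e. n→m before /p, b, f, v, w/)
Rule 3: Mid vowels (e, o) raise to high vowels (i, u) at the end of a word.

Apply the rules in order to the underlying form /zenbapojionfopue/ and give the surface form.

Rule 1 (intervocalic voicing): /p/ is a voiceless stop between vowels /a/ and /o/, so it voices to [b]. /p/ is a voiceless stop between vowels /o/ and /u/, so it voices to [b]. /zenbapojionfopue/ → zenbabojionfobue.
Rule 2 (nasal place assimilation): /n/ precedes the labial consonant /b/, so it assimilates in place to [m]. /n/ precedes the labial consonant /f/, so it assimilates in place to [m]. /zenbabojionfobue/ → zembabojiomfobue.
Rule 3 (final vowel raising): /e/ is a mid vowel in word-final position, so it raises to [i]. /zembabojiomfobue/ → zembabojiomfobui.

zembabojiomfobui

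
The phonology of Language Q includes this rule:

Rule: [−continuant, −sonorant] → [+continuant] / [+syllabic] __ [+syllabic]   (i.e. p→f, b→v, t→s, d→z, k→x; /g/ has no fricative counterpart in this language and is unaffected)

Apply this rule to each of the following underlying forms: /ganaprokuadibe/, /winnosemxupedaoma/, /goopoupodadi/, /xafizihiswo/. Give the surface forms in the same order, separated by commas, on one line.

/ganaprokuadibe/: /k/ is a stop between vowels /o/ and /u/, so it spirantizes to the fricative [x]. /d/ is a stop between vowels /a/ and /i/, so it spirantizes to the fricative [z]. /b/ is a stop between vowels /i/ and /e/, so it spirantizes to the fricative [v]. → [ganaproxuazive].
/winnosemxupedaoma/: /p/ is a stop between vowels /u/ and /e/, so it spirantizes to the fricative [f]. /d/ is a stop between vowels /e/ and /a/, so it spirantizes to the fricative [z]. → [winnosemxufezaoma].
/goopoupodadi/: /p/ is a stop between vowels /o/ and /o/, so it spirantizes to the fricative [f]. /p/ is a stop between vowels /u/ and /o/, so it spirantizes to the fricative [f]. /d/ is a stop between vowels /o/ and /a/, so it spirantizes to the fricative [z]. /d/ is a stop between vowels /a/ and /i/, so it spirantizes to the fricative [z]. → [goofoufozazi].
/xafizihiswo/: the rule's environment is not met; surfaces unchanged as [xafizihiswo].

ganaproxuazive, winnosemxufezaoma, goofoufozazi, xafizihiswo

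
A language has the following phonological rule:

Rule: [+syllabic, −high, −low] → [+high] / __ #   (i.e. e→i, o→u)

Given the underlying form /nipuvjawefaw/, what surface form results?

nipuvjawefaw

No segment of /nipuvjawefaw/ meets the structural description of the rule, so the form surfaces unchanged.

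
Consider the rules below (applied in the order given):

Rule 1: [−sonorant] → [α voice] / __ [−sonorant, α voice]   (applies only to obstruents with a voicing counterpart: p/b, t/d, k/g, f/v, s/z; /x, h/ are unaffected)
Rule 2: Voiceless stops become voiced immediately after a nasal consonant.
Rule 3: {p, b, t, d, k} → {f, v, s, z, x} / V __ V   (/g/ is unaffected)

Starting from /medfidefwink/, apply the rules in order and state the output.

Rule 1 (regressive voicing assimilation): /d/ precedes the voiceless obstruent /f/, so it devoices to [t] by assimilation. /medfidefwink/ → metfidefwink.
Rule 2 (post-nasal voicing): /k/ is a voiceless stop immediately after the nasal /n/, so it voices to [g]. /metfidefwink/ → metfidefwing.
Rule 3 (intervocalic spirantization): /d/ is a stop between vowels /i/ and /e/, so it spirantizes to the fricative [z]. /metfidefwing/ → metfizefwing.

metfizefwing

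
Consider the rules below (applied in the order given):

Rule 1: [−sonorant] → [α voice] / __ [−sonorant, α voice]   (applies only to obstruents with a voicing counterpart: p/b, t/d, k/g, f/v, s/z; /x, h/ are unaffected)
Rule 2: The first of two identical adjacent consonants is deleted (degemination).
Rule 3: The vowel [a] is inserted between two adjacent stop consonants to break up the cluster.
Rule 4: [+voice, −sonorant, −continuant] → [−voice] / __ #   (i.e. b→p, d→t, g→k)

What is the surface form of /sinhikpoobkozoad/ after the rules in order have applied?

Rule 1 (regressive voicing assimilation): /b/ precedes the voiceless obstruent /k/, so it devoices to [p] by assimilation. /sinhikpoobkozoad/ → sinhikpoopkozoad.
Rule 2 (degemination): no segment meets the environment; /sinhikpoopkozoad/ is unchanged.
Rule 3 (stop-cluster a-epenthesis): /k/ and /p/ form a stop–stop cluster, so [a] is inserted between them. /p/ and /k/ form a stop–stop cluster, so [a] is inserted between them. /sinhikpoopkozoad/ → sinhikapoopakozoad.
Rule 4 (final devoicing): /d/ is a voiced stop in word-final position, so it devoices to [t]. /sinhikapoopakozoad/ → sinhikapoopakozoat.

sinhikapoopakozoat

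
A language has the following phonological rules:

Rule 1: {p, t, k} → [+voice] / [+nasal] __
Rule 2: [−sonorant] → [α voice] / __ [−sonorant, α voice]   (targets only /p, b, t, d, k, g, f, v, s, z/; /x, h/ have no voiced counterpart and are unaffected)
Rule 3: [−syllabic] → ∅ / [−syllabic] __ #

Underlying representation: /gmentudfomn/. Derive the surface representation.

gmendutfom

Rule 1 (post-nasal voicing): /t/ is a voiceless stop immediately after the nasal /n/, so it voices to [d]. /gmentudfomn/ → gmendudfomn.
Rule 2 (regressive voicing assimilation): /d/ precedes the voiceless obstruent /f/, so it devoices to [t] by assimilation. /gmendudfomn/ → gmendutfomn.
Rule 3 (final cluster simplification): /n/ is the second consonant of a word-final cluster /mn/, so it deletes. /gmendutfomn/ → gmendutfom.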